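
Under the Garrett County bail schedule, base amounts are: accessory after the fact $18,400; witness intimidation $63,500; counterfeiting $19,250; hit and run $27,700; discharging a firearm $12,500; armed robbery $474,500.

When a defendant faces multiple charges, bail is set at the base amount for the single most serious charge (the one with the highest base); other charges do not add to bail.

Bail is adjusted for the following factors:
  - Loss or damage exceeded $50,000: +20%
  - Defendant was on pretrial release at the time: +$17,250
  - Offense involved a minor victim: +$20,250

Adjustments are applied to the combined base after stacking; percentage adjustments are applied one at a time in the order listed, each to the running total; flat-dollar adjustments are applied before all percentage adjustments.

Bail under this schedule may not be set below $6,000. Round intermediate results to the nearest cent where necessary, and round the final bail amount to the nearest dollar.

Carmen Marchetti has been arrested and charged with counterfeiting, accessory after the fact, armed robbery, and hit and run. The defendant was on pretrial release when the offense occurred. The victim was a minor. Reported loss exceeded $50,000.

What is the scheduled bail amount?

Base amounts from the schedule: counterfeiting $19,250; accessory after the fact $18,400; armed robbery $474,500; hit and run $27,700.
Stacking rule: use the highest base only. Highest is armed robbery at $474,500. Combined base = $474,500.
Defendant was on pretrial release at the time (+$17,250 flat): $474,500 + $17,250 = $491,750.
Offense involved a minor victim (+$20,250 flat): $491,750 + $20,250 = $512,000.
Loss or damage exceeded $50,000 (+20%): $512,000 × 1.2 = $614,400.
$614,400 is at or above the $6,000 minimum.

$614,400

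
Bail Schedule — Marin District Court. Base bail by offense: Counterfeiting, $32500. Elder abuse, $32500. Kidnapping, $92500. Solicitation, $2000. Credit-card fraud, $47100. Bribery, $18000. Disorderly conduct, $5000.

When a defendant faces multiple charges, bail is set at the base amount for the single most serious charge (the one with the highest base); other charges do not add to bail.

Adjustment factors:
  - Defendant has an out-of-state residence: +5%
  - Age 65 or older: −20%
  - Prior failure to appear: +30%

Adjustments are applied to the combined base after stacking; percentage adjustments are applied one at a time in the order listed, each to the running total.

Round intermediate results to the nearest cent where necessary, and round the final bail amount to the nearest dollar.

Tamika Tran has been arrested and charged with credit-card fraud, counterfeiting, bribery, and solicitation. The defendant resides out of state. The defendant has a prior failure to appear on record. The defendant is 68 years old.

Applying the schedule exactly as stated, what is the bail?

$51433

Base amounts from the schedule: credit-card fraud $47100; counterfeiting $32500; bribery $18000; solicitation $2000.
Stacking rule: use the highest base only. Highest is credit-card fraud at $47100. Combined base = $47100.
Defendant has an out-of-state residence (+5%): $47100 × 1.05 = $49455.
Age 65 or older (−20%): $49455 × 0.8 = $39564.
Prior failure to appear (+30%): $39564 × 1.3 = $51433.20.
Rounded to the nearest dollar: $51433.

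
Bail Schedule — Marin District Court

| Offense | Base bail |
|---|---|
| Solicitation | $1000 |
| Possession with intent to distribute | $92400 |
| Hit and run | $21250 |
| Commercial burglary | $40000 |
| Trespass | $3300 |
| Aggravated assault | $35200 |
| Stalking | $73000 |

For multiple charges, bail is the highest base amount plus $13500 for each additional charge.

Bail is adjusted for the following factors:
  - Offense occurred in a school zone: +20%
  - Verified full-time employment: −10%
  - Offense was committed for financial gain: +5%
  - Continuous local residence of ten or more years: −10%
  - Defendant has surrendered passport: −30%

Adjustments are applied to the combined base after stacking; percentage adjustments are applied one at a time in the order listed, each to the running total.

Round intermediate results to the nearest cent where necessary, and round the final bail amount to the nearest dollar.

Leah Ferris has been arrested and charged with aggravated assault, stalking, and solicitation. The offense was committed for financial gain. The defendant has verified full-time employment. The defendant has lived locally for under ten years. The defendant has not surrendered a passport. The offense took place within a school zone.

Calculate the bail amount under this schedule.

$113400

Base amounts from the schedule: aggravated assault $35200; stalking $73000; solicitation $1000.
Stacking rule: highest base plus $13500 per additional charge. Highest is stalking at $73000; 2 additional charges → +$27000. Combined base = $100000.
Offense occurred in a school zone (+20%): $100000 × 1.2 = $120000.
Verified full-time employment (−10%): $120000 × 0.9 = $108000.
Offense was committed for financial gain (+5%): $108000 × 1.05 = $113400.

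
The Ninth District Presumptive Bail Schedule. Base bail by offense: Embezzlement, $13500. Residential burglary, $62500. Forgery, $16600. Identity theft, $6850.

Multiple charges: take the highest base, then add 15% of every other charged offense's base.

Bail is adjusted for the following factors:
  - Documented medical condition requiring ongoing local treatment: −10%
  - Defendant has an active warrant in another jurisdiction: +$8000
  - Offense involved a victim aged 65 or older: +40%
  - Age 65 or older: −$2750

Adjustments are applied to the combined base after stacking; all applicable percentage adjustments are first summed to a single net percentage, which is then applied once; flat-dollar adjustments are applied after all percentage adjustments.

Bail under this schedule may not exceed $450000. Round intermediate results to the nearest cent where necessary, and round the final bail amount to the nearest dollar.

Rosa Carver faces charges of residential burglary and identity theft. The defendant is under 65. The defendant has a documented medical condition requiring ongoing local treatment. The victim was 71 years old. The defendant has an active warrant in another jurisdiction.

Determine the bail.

$90586

Base amounts from the schedule: residential burglary $62500; identity theft $6850.
Stacking rule: highest base plus 15% of each additional charge. Highest is residential burglary at $62500. Additional: $6850 × 15% = $1027.50. Combined base = $62500 + $1027.50 = $63527.50.
Net percentage adjustment: −10% +40% = +30%. $63527.50 × 1.3 = $82585.75.
Defendant has an active warrant in another jurisdiction (+$8000 flat): $82585.75 + $8000 = $90585.75.
$90585.75 is within the $450000 maximum.
Rounded to the nearest dollar: $90586.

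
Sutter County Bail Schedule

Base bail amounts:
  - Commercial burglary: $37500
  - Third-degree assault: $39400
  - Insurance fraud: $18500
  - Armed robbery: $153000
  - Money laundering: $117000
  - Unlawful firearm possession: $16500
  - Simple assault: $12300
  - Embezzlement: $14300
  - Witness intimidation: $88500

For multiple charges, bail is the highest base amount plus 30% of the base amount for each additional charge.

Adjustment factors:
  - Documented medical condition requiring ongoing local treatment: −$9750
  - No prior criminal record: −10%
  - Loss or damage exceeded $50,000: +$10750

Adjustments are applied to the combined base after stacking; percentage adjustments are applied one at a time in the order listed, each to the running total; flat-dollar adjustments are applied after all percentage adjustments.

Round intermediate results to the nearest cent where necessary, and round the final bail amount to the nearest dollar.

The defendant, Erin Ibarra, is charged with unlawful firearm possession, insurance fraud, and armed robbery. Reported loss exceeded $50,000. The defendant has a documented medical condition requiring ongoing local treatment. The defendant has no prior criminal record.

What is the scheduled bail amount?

Base amounts from the schedule: unlawful firearm possession $16500; insurance fraud $18500; armed robbery $153000.
Stacking rule: highest base plus 30% of each additional charge. Highest is armed robbery at $153000. Additional: $16500 × 30% = $4950; $18500 × 30% = $5550. Combined base = $153000 + $10500 = $163500.
No prior criminal record (−10%): $163500 × 0.9 = $147150.
Documented medical condition requiring ongoing local treatment (−$9750 flat): $147150 − $9750 = $137400.
Loss or damage exceeded $50,000 (+$10750 flat): $137400 + $10750 = $148150.

$148150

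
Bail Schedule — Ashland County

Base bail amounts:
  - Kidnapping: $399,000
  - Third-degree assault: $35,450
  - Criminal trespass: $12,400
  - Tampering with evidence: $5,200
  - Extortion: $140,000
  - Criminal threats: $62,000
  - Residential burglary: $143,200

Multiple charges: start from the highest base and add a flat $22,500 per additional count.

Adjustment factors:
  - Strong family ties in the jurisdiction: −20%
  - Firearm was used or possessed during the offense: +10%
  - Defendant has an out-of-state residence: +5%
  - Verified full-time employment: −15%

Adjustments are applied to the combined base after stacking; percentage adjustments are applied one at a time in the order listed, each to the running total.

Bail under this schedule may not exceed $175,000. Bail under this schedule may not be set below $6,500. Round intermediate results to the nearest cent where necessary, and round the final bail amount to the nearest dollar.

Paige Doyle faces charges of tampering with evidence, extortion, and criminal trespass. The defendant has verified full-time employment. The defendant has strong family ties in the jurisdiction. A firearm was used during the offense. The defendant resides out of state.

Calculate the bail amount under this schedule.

Base amounts from the schedule: tampering with evidence $5,200; extortion $140,000; criminal trespass $12,400.
Stacking rule: highest base plus $22,500 per additional charge. Highest is extortion at $140,000; 2 additional charges → +$45,000. Combined base = $185,000.
Strong family ties in the jurisdiction (−20%): $185,000 × 0.8 = $148,000.
Firearm was used or possessed during the offense (+10%): $148,000 × 1.1 = $162,800.
Defendant has an out-of-state residence (+5%): $162,800 × 1.05 = $170,940.
Verified full-time employment (−15%): $170,940 × 0.85 = $145,299.
$145,299 is within the $175,000 maximum.
$145,299 is at or above the $6,500 minimum.

$145,299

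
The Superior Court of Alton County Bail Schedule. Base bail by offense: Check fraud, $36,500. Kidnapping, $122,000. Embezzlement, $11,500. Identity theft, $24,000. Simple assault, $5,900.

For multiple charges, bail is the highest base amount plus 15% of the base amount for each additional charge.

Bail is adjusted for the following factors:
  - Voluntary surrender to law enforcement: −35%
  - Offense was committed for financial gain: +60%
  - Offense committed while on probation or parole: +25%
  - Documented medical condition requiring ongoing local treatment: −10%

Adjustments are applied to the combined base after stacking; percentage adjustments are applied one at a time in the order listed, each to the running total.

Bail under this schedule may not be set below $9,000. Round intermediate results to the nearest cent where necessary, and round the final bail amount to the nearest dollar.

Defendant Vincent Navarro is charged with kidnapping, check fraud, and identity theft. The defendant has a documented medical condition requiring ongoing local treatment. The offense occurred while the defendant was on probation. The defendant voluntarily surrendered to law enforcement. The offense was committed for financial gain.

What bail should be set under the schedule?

Base amounts from the schedule: kidnapping $122,000; check fraud $36,500; identity theft $24,000.
Stacking rule: highest base plus 15% of each additional charge. Highest is kidnapping at $122,000. Additional: $36,500 × 15% = $5,475; $24,000 × 15% = $3,600. Combined base = $122,000 + $9,075 = $131,075.
Voluntary surrender to law enforcement (−35%): $131,075 × 0.65 = $85,198.75.
Offense was committed for financial gain (+60%): $85,198.75 × 1.6 = $136,318.
Offense committed while on probation or parole (+25%): $136,318 × 1.25 = $170,397.50.
Documented medical condition requiring ongoing local treatment (−10%): $170,397.50 × 0.9 = $153,357.75.
$153,357.75 is at or above the $9,000 minimum.
Rounded to the nearest dollar: $153,358.

$153,358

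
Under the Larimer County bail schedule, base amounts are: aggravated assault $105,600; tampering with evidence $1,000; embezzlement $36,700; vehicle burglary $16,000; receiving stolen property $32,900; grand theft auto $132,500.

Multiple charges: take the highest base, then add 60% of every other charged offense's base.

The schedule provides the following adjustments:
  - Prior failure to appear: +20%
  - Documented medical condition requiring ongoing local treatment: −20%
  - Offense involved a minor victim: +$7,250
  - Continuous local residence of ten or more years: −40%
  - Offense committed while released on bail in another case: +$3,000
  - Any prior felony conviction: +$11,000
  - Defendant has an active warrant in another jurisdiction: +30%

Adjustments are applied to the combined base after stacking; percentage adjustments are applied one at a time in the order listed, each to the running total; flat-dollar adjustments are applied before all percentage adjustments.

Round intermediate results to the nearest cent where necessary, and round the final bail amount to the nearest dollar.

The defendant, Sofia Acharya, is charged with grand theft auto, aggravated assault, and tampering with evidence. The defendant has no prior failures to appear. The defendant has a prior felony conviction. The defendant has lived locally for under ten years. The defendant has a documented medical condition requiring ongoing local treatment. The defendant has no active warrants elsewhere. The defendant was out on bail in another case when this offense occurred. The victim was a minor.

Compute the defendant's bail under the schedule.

$174,168

Base amounts from the schedule: grand theft auto $132,500; aggravated assault $105,600; tampering with evidence $1,000.
Stacking rule: highest base plus 60% of each additional charge. Highest is grand theft auto at $132,500. Additional: $105,600 × 60% = $63,360; $1,000 × 60% = $600. Combined base = $132,500 + $63,960 = $196,460.
Offense involved a minor victim (+$7,250 flat): $196,460 + $7,250 = $203,710.
Offense committed while released on bail in another case (+$3,000 flat): $203,710 + $3,000 = $206,710.
Any prior felony conviction (+$11,000 flat): $206,710 + $11,000 = $217,710.
Documented medical condition requiring ongoing local treatment (−20%): $217,710 × 0.8 = $174,168.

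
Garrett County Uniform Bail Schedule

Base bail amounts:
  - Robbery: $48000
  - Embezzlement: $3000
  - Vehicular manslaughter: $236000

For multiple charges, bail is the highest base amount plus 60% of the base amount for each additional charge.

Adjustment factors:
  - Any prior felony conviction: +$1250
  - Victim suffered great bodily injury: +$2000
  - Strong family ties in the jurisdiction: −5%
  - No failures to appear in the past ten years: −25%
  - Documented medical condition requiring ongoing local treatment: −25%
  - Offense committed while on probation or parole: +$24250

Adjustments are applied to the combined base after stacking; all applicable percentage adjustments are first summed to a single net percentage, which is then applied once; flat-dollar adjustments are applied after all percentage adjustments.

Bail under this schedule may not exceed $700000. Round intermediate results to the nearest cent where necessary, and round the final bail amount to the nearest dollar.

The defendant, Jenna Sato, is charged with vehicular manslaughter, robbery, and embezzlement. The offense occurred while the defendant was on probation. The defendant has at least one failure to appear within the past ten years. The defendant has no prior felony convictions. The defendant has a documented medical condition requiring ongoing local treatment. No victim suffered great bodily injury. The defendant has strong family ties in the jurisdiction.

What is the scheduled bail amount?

$210870

Base amounts from the schedule: vehicular manslaughter $236000; robbery $48000; embezzlement $3000.
Stacking rule: highest base plus 60% of each additional charge. Highest is vehicular manslaughter at $236000. Additional: $48000 × 60% = $28800; $3000 × 60% = $1800. Combined base = $236000 + $30600 = $266600.
Net percentage adjustment: −5% −25% = −30%. $266600 × 0.7 = $186620.
Offense committed while on probation or parole (+$24250 flat): $186620 + $24250 = $210870.
$210870 is within the $700000 maximum.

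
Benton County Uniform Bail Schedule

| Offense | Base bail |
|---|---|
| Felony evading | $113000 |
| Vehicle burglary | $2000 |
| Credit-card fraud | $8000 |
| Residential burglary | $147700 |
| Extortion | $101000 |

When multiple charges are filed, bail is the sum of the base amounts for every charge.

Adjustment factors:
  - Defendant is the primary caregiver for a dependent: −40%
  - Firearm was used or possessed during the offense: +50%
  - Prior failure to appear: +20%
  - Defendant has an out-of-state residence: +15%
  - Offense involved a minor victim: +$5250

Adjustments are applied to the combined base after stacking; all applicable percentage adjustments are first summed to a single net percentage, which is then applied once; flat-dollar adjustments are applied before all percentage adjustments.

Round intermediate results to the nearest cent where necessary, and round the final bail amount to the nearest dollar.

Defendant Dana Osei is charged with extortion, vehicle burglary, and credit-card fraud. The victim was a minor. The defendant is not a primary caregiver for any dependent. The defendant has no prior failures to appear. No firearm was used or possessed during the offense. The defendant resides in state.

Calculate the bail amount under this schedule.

Base amounts from the schedule: extortion $101000; vehicle burglary $2000; credit-card fraud $8000.
Stacking rule: sum of all bases. $101000 + $2000 + $8000 = $111000.
Offense involved a minor victim (+$5250 flat): $111000 + $5250 = $116250.

$116250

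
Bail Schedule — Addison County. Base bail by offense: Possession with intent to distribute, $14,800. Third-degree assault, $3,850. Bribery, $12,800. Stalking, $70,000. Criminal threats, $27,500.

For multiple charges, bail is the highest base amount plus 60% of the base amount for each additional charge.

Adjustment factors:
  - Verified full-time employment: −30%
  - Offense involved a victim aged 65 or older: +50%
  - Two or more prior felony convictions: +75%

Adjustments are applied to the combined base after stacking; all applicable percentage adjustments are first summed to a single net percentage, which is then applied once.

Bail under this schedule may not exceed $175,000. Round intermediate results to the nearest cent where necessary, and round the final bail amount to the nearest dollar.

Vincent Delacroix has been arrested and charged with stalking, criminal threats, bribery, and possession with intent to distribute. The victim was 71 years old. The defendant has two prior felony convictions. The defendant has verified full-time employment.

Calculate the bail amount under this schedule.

$175,000

Base amounts from the schedule: stalking $70,000; criminal threats $27,500; bribery $12,800; possession with intent to distribute $14,800.
Stacking rule: highest base plus 60% of each additional charge. Highest is stalking at $70,000. Additional: $27,500 × 60% = $16,500; $12,800 × 60% = $7,680; $14,800 × 60% = $8,880. Combined base = $70,000 + $33,060 = $103,060.
Net percentage adjustment: −30% +50% +75% = +95%. $103,060 × 1.95 = $200,967.
Result $200,967 exceeds the maximum of $175,000; bail is capped at $175,000.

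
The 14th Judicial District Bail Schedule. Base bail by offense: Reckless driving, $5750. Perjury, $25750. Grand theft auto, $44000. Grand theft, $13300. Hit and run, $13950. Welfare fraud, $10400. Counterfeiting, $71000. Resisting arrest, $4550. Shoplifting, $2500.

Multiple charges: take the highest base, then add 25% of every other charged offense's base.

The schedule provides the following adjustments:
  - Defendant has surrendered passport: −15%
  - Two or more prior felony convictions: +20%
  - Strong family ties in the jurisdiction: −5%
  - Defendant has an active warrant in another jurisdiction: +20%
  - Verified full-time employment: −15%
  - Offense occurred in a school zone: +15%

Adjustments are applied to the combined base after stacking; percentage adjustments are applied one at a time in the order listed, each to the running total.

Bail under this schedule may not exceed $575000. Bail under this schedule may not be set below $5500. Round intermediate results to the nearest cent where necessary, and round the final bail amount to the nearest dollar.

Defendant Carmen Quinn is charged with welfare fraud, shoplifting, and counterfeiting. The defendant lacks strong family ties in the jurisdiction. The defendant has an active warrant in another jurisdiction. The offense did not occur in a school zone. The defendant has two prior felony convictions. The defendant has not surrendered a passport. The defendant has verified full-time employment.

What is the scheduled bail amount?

Base amounts from the schedule: welfare fraud $10400; shoplifting $2500; counterfeiting $71000.
Stacking rule: highest base plus 25% of each additional charge. Highest is counterfeiting at $71000. Additional: $10400 × 25% = $2600; $2500 × 25% = $625. Combined base = $71000 + $3225 = $74225.
Two or more prior felony convictions (+20%): $74225 × 1.2 = $89070.
Defendant has an active warrant in another jurisdiction (+20%): $89070 × 1.2 = $106884.
Verified full-time employment (−15%): $106884 × 0.85 = $90851.40.
$90851.40 is within the $575000 maximum.
$90851.40 is at or above the $5500 minimum.
Rounded to the nearest dollar: $90851.

$90851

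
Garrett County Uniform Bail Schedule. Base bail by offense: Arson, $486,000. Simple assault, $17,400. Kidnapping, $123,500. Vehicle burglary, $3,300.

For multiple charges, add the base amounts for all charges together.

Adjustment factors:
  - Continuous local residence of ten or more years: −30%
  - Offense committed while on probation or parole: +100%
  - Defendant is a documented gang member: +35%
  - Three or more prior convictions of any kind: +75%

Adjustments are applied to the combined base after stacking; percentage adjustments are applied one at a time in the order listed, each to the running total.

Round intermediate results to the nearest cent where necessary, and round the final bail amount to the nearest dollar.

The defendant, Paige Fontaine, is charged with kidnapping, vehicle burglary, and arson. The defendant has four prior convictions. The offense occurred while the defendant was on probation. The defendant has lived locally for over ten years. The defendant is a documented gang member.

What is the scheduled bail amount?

Base amounts from the schedule: kidnapping $123,500; vehicle burglary $3,300; arson $486,000.
Stacking rule: sum of all bases. $123,500 + $3,300 + $486,000 = $612,800.
Continuous local residence of ten or more years (−30%): $612,800 × 0.7 = $428,960.
Offense committed while on probation or parole (+100%): $428,960 × 2 = $857,920.
Defendant is a documented gang member (+35%): $857,920 × 1.35 = $1,158,192.
Three or more prior convictions of any kind (+75%): $1,158,192 × 1.75 = $2,026,836.

$2,026,836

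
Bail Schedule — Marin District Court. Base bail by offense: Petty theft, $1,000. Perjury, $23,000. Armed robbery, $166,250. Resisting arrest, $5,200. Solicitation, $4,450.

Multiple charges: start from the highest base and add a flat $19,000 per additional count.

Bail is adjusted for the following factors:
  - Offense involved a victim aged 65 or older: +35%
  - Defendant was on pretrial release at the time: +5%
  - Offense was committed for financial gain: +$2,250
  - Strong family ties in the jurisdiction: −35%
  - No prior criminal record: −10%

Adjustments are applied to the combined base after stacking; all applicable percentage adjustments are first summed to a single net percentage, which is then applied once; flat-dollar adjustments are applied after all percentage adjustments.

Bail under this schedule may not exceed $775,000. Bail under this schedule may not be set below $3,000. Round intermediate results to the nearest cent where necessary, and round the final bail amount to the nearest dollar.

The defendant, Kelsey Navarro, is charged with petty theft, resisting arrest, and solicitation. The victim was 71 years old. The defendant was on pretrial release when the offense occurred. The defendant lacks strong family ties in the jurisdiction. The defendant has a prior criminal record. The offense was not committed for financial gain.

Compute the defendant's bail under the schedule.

Base amounts from the schedule: petty theft $1,000; resisting arrest $5,200; solicitation $4,450.
Stacking rule: highest base plus $19,000 per additional charge. Highest is resisting arrest at $5,200; 2 additional charges → +$38,000. Combined base = $43,200.
Net percentage adjustment: +35% +5% = +40%. $43,200 × 1.4 = $60,480.
$60,480 is within the $775,000 maximum.
$60,480 is at or above the $3,000 minimum.

$60,480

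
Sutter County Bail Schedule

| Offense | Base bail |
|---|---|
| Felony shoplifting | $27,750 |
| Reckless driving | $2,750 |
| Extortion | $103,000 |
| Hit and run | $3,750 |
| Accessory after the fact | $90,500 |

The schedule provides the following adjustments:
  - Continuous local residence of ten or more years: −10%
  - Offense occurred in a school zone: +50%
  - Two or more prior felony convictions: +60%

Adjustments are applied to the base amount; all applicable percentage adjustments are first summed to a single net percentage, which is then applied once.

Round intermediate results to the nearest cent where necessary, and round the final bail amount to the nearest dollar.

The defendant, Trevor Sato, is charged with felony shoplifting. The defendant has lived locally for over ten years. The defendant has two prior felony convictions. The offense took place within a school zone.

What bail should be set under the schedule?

Base amounts from the schedule: felony shoplifting $27,750.
Single charge. Combined base = $27,750.
Net percentage adjustment: −10% +50% +60% = +100%. $27,750 × 2 = $55,500.

$55,500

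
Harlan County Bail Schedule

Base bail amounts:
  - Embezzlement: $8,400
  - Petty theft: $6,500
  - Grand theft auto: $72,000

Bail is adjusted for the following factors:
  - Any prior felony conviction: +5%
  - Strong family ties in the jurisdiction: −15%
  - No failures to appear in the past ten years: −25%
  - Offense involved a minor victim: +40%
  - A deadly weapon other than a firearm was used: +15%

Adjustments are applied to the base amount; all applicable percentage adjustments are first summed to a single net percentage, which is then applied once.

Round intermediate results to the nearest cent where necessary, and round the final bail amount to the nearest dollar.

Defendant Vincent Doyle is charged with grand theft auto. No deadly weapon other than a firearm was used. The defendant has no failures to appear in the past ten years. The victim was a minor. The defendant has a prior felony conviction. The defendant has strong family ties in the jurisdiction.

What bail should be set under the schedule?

Base amounts from the schedule: grand theft auto $72,000.
Single charge. Combined base = $72,000.
Net percentage adjustment: +5% −15% −25% +40% = +5%. $72,000 × 1.05 = $75,600.

$75,600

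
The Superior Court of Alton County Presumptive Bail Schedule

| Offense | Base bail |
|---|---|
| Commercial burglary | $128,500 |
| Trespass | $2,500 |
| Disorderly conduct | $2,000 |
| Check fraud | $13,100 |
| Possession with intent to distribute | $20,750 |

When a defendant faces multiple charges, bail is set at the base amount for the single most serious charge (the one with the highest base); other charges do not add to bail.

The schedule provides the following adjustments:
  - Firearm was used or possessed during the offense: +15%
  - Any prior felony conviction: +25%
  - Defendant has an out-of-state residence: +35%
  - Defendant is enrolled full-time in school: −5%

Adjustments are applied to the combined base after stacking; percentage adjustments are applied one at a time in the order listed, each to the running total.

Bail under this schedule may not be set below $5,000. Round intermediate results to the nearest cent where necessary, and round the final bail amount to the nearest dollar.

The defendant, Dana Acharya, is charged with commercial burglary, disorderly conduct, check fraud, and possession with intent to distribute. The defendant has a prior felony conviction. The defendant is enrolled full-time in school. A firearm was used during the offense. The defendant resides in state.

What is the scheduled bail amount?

Base amounts from the schedule: commercial burglary $128,500; disorderly conduct $2,000; check fraud $13,100; possession with intent to distribute $20,750.
Stacking rule: use the highest base only. Highest is commercial burglary at $128,500. Combined base = $128,500.
Firearm was used or possessed during the offense (+15%): $128,500 × 1.15 = $147,775.
Any prior felony conviction (+25%): $147,775 × 1.25 = $184,718.75.
Defendant is enrolled full-time in school (−5%): $184,718.75 × 0.95 = $175,482.81.
$175,482.81 is at or above the $5,000 minimum.
Rounded to the nearest dollar: $175,483.

$175,483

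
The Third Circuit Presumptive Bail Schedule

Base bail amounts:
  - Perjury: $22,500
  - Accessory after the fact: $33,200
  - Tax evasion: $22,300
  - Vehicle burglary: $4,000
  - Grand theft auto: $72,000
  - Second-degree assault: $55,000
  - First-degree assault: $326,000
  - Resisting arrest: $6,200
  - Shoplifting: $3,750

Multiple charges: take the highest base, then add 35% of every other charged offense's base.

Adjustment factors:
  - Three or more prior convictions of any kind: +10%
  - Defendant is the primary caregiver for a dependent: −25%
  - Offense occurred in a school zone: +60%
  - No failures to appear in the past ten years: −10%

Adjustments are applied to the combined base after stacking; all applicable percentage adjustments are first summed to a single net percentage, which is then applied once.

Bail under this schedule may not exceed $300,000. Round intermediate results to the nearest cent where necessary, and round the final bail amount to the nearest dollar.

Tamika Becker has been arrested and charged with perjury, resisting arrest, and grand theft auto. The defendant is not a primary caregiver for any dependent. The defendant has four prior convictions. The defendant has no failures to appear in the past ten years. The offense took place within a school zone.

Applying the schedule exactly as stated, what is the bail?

Base amounts from the schedule: perjury $22,500; resisting arrest $6,200; grand theft auto $72,000.
Stacking rule: highest base plus 35% of each additional charge. Highest is grand theft auto at $72,000. Additional: $22,500 × 35% = $7,875; $6,200 × 35% = $2,170. Combined base = $72,000 + $10,045 = $82,045.
Net percentage adjustment: +10% +60% −10% = +60%. $82,045 × 1.6 = $131,272.
$131,272 is within the $300,000 maximum.

$131,272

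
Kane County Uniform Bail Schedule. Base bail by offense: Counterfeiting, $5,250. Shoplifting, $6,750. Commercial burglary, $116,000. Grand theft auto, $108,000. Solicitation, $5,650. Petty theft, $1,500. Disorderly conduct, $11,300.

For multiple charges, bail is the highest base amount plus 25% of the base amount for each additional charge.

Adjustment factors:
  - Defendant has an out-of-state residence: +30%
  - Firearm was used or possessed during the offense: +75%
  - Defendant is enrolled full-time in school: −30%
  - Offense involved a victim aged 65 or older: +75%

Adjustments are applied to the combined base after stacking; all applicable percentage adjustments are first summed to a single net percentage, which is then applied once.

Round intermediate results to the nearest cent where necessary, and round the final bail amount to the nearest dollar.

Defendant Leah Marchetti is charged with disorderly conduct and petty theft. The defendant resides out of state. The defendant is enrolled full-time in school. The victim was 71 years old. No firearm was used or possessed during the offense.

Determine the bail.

Base amounts from the schedule: disorderly conduct $11,300; petty theft $1,500.
Stacking rule: highest base plus 25% of each additional charge. Highest is disorderly conduct at $11,300. Additional: $1,500 × 25% = $375. Combined base = $11,300 + $375 = $11,675.
Net percentage adjustment: +30% −30% +75% = +75%. $11,675 × 1.75 = $20,431.25.
Rounded to the nearest dollar: $20,431.

$20,431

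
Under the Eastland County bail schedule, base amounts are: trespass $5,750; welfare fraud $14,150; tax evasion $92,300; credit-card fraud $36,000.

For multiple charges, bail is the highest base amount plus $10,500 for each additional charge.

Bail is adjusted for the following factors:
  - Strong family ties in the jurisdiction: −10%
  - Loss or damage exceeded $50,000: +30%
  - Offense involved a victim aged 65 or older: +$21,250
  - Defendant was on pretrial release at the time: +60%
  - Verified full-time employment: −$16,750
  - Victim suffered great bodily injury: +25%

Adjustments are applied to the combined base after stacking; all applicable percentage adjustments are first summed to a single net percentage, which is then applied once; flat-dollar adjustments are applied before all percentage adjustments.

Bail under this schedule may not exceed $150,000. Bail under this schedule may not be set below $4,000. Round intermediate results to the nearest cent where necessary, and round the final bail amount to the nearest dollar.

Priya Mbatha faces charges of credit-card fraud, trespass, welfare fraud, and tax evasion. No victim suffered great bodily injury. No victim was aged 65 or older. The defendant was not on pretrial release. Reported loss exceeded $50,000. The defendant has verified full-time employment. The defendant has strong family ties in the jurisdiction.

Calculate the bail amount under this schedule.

Base amounts from the schedule: credit-card fraud $36,000; trespass $5,750; welfare fraud $14,150; tax evasion $92,300.
Stacking rule: highest base plus $10,500 per additional charge. Highest is tax evasion at $92,300; 3 additional charges → +$31,500. Combined base = $123,800.
Verified full-time employment (−$16,750 flat): $123,800 − $16,750 = $107,050.
Net percentage adjustment: −10% +30% = +20%. $107,050 × 1.2 = $128,460.
$128,460 is within the $150,000 maximum.
$128,460 is at or above the $4,000 minimum.

$128,460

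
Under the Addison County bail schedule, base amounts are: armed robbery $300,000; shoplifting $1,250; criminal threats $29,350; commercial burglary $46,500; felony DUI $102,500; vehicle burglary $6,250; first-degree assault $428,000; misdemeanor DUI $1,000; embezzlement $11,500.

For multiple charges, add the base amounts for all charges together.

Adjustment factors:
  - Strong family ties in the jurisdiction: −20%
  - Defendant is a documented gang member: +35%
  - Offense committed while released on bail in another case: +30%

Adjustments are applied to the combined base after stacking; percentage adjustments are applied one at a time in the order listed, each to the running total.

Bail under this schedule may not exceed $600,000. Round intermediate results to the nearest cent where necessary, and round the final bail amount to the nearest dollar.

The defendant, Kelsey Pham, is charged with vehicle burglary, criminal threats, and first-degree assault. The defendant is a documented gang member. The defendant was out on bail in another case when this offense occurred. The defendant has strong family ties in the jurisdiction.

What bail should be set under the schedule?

Base amounts from the schedule: vehicle burglary $6,250; criminal threats $29,350; first-degree assault $428,000.
Stacking rule: sum of all bases. $6,250 + $29,350 + $428,000 = $463,600.
Strong family ties in the jurisdiction (−20%): $463,600 × 0.8 = $370,880.
Defendant is a documented gang member (+35%): $370,880 × 1.35 = $500,688.
Offense committed while released on bail in another case (+30%): $500,688 × 1.3 = $650,894.40.
Result $650,894.40 exceeds the maximum of $600,000; bail is capped at $600,000.

$600,000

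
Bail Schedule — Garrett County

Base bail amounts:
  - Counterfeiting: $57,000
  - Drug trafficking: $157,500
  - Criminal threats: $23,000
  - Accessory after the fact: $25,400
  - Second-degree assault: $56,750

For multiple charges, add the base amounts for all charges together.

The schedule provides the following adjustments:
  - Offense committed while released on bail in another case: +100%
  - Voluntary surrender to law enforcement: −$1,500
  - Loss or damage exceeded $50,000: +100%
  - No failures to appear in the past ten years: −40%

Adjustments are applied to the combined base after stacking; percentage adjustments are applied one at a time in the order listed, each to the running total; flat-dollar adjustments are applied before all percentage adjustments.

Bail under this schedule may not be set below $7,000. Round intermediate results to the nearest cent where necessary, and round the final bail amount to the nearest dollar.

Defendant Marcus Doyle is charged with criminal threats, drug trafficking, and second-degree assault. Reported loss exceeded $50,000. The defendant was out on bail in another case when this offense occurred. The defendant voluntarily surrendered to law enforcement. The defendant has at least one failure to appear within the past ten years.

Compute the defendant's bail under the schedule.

$943,000

Base amounts from the schedule: criminal threats $23,000; drug trafficking $157,500; second-degree assault $56,750.
Stacking rule: sum of all bases. $23,000 + $157,500 + $56,750 = $237,250.
Voluntary surrender to law enforcement (−$1,500 flat): $237,250 − $1,500 = $235,750.
Offense committed while released on bail in another case (+100%): $235,750 × 2 = $471,500.
Loss or damage exceeded $50,000 (+100%): $471,500 × 2 = $943,000.
$943,000 is at or above the $7,000 minimum.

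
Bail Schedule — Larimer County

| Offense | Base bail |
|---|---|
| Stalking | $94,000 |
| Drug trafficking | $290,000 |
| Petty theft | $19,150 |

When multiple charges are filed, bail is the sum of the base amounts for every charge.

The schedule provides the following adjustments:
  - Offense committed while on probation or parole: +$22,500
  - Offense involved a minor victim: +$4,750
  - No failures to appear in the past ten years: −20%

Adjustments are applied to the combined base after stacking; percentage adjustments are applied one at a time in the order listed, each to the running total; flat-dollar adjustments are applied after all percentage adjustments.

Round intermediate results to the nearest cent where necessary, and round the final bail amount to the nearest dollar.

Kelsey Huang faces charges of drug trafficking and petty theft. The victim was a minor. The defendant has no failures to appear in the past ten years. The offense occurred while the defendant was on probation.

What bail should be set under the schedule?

$274,570

Base amounts from the schedule: drug trafficking $290,000; petty theft $19,150.
Stacking rule: sum of all bases. $290,000 + $19,150 = $309,150.
No failures to appear in the past ten years (−20%): $309,150 × 0.8 = $247,320.
Offense committed while on probation or parole (+$22,500 flat): $247,320 + $22,500 = $269,820.
Offense involved a minor victim (+$4,750 flat): $269,820 + $4,750 = $274,570.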